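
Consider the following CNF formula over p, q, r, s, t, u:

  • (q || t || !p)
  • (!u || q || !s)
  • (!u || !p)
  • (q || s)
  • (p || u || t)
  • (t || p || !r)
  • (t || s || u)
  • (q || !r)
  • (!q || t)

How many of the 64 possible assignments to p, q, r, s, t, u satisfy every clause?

14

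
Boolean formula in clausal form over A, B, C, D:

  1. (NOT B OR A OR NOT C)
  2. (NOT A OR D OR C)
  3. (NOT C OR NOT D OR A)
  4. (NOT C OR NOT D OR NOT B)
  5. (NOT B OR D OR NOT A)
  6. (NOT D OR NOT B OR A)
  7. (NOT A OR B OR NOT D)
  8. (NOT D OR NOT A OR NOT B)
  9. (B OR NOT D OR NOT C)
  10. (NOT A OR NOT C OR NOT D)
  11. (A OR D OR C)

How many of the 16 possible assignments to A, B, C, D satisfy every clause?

Satisfying assignments:
  A=0 B=0 C=0 D=1
  A=0 B=0 C=1 D=0
  A=1 B=0 C=1 D=0
Count: 3.

3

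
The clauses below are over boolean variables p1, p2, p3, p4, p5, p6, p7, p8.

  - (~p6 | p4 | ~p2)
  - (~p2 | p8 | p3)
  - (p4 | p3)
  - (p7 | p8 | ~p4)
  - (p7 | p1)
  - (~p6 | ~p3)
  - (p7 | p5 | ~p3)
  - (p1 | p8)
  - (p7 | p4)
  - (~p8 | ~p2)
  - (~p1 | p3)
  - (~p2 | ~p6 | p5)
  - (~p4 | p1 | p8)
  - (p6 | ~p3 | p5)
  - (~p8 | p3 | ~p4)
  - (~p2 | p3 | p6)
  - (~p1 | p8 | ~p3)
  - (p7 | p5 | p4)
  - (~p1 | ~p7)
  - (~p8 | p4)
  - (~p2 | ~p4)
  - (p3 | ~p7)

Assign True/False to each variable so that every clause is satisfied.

p1 = T  p2 = F  p3 = T  p4 = T  p5 = T  p6 = F  p7 = F  p8 = T

Pure literal: p2 appears only negated; assign p2 = False.
Pure literal: p5 appears only positively; assign p5 = True.
Try p1 = True.
  then p3 is forced to True.
  then p6 is forced to False.
  then p8 is forced to True.
  then p7 is forced to False.
  then p4 is forced to True.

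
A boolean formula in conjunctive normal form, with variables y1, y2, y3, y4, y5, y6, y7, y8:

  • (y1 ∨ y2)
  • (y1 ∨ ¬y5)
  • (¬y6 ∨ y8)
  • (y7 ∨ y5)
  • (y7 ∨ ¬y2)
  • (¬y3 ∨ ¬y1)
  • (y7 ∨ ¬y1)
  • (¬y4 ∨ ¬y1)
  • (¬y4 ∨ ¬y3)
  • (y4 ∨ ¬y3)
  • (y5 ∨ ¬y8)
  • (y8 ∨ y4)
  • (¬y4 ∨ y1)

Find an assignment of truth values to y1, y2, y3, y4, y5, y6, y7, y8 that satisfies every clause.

y3 occurs only negated in the remaining clauses — set y3 = False.
Pure literal: y6 appears only negated; assign y6 = False.
Set y1 = True and propagate.
  then y7 is forced to True.
  then y4 is forced to False.
  then y8 is forced to True.
  then y5 is forced to True.
y2 is now unconstrained; take y2 = True.
Check each clause:
  1. (y1 ∨ y2) — y1 is true.
  2. (y1 ∨ ¬y5) — y1 is true.
  3. (¬y6 ∨ y8) — y8 is true.
  4. (y5 ∨ y7) — y5 is true.
  5. (¬y2 ∨ y7) — y7 is true.
  6. (¬y3 ∨ ¬y1) — ¬y3 is true.
  7. (y7 ∨ ¬y1) — y7 is true.
  8. (¬y4 ∨ ¬y1) — ¬y4 is true.
  9. (¬y3 ∨ ¬y4) — ¬y4 is true.
  10. (y4 ∨ ¬y3) — ¬y3 is true.
  11. (y5 ∨ ¬y8) — y5 is true.
  12. (y4 ∨ y8) — y8 is true.
  13. (¬y4 ∨ y1) — y1 is true.

y1 = T, y2 = T, y3 = F, y4 = F, y5 = T, y6 = F, y7 = T, y8 = T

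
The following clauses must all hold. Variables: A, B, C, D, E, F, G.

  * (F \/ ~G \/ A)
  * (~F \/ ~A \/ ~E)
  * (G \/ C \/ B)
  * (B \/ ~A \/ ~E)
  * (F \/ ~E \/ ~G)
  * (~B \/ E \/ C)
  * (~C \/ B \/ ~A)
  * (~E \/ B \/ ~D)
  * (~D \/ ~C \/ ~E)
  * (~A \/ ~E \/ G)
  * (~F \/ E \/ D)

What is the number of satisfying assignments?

Case analysis on E and A:
  E=T, A=T: a clause becomes empty — 0.
  E=T, A=F: 13 of the 32 assignments to (B,C,D,F,G) work.
  E=F, A=T: 9 of the 32 assignments to (B,C,D,F,G) work.
  E=F, A=F: 9 of the 32 assignments to (B,C,D,F,G) work.
Total: 0 + 13 + 9 + 9 = 31.

31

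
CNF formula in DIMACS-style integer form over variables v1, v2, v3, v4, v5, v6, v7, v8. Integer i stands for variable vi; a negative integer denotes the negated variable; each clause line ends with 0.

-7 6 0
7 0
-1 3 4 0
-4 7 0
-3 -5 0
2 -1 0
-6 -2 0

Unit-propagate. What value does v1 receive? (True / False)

False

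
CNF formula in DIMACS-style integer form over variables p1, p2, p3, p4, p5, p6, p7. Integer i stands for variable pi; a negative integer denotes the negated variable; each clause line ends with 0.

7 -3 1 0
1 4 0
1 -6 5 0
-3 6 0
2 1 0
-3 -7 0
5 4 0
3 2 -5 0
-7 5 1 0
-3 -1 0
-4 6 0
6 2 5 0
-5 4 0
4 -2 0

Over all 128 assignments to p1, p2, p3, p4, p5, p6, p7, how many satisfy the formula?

8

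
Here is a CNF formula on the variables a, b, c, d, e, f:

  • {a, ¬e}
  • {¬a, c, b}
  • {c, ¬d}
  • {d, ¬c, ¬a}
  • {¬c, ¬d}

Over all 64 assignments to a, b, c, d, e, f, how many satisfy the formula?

12

Split on c, then a.
  c=1, a=1: a clause becomes empty — 0.
  c=1, a=0: remaining (b,d,e,f) ∈ {(0,0,0,0); (0,0,0,1); (1,0,0,0); (1,0,0,1)} — 4.
  c=0, a=1: remaining (b,d,e,f) ∈ {(1,0,0,0); (1,0,0,1); (1,0,1,0); (1,0,1,1)} — 4.
  c=0, a=0: remaining (b,d,e,f) ∈ {(0,0,0,0); (0,0,0,1); (1,0,0,0); (1,0,0,1)} — 4.
Total: 0 + 4 + 4 + 4 = 12.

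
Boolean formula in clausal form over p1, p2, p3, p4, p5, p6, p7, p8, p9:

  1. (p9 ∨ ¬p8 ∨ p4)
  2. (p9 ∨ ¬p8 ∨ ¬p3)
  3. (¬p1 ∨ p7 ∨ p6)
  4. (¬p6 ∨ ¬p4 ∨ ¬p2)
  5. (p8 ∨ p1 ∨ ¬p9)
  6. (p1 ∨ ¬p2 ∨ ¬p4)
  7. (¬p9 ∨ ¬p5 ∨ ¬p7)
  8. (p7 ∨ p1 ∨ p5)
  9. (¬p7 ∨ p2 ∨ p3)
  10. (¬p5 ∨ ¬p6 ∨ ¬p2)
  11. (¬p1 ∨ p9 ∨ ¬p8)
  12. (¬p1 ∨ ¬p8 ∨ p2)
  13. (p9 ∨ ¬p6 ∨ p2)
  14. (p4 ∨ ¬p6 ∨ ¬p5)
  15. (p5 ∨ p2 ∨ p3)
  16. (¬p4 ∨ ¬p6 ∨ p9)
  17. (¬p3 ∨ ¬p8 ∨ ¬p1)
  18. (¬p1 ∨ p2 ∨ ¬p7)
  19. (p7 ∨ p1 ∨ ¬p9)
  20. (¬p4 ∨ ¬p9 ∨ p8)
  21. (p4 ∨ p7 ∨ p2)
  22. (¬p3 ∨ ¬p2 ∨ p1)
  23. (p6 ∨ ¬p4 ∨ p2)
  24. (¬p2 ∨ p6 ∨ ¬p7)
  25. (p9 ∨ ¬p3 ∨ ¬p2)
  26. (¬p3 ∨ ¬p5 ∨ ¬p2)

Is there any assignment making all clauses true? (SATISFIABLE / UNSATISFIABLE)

SATISFIABLE

Set p1 = False and propagate.
Set p2 = False and propagate.
Branch on p3: take p3 = True.
The remaining clauses are satisfied by p4 = False, p5 = True, p6 = False, p7 = True, p8 = False, p9 = False.
So p1=False  p2=False  p3=True  p4=False  p5=True  p6=False  p7=True  p8=False  p9=False is a satisfying assignment.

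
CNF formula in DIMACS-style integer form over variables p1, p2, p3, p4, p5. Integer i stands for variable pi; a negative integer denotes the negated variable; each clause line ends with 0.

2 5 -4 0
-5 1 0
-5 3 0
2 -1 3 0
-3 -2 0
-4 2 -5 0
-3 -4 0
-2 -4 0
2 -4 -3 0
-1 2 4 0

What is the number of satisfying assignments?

The models are:
  p1=0 p2=0 p3=0 p4=0 p5=0
  p1=0 p2=0 p3=1 p4=0 p5=0
  p1=0 p2=1 p3=0 p4=0 p5=0
  p1=1 p2=1 p3=0 p4=0 p5=0
Count: 4.

4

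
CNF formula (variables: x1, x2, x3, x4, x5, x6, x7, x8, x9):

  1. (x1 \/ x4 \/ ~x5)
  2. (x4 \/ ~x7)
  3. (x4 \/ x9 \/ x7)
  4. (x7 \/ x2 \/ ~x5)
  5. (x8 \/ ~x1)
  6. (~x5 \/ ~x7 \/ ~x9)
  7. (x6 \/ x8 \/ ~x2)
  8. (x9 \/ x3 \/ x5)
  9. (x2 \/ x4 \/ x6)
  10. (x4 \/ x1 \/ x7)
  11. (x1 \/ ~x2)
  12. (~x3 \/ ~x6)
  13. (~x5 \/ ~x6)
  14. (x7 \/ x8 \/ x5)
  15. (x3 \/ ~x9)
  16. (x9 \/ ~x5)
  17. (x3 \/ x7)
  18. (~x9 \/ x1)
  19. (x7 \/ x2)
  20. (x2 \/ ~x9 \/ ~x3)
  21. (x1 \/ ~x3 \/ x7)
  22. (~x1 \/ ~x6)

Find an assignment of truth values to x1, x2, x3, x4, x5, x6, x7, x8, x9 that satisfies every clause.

x1=T, x2=T, x3=T, x4=T, x5=F, x6=F, x7=F, x8=T, x9=T

x4 occurs only positively in the remaining clauses — set x4 = True.
Pure literal: x8 appears only positively; assign x8 = True.
Set x1 = True and propagate.
  then x6 is forced to False.
Branch on x2: take x2 = True.
The remaining clauses are satisfied by x3 = True, x5 = False, x7 = False, x9 = True.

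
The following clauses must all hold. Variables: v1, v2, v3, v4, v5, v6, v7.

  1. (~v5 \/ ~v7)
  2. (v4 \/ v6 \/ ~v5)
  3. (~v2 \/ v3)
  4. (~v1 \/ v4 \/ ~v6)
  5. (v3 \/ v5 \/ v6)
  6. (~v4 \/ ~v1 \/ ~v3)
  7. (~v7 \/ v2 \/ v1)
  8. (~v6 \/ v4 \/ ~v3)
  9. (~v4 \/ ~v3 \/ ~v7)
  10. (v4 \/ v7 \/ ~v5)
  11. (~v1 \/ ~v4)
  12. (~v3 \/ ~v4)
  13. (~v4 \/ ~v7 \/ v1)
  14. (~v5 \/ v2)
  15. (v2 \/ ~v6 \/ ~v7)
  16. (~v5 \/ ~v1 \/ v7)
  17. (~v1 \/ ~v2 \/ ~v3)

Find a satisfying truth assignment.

Try v1 = False.
The remaining clauses are satisfied by v2 = False, v3 = False, v4 = True, v5 = False, v6 = True, v7 = False.
Every clause has at least one true literal under this assignment.

v1 = False, v2 = False, v3 = False, v4 = True, v5 = False, v6 = True, v7 = False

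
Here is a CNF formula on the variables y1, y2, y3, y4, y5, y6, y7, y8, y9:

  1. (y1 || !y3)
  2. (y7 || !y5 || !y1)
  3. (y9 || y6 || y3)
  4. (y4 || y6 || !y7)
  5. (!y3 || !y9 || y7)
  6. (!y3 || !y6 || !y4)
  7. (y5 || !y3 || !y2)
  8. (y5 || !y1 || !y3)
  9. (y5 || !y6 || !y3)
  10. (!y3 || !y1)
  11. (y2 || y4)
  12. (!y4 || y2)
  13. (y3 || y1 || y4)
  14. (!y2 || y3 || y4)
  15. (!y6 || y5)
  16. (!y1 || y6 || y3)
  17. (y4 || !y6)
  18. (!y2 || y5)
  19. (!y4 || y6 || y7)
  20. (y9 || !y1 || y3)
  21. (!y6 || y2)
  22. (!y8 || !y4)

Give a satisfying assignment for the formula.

y1=F, y2=T, y3=F, y4=T, y5=T, y6=T, y7=F, y8=F, y9=T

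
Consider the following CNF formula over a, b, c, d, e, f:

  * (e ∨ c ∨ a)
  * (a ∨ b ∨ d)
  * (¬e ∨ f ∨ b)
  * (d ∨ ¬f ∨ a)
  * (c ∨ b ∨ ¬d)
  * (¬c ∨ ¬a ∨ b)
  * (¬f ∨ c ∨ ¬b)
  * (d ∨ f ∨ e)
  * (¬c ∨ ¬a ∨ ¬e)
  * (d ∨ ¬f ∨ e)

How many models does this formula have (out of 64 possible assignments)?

16

Split on a, then b.
  a=T, b=T: 5 of the 16 assignments to (c,d,e,f) work.
  a=T, b=F: remaining (c,d,e,f) ∈ {(F,F,T,T)} — 1.
  a=F, b=T: 7 of the 16 assignments to (c,d,e,f) work.
  a=F, b=F: remaining (c,d,e,f) ∈ {(T,T,F,F); (T,T,F,T); (T,T,T,T)} — 3.
Total: 5 + 1 + 7 + 3 = 16.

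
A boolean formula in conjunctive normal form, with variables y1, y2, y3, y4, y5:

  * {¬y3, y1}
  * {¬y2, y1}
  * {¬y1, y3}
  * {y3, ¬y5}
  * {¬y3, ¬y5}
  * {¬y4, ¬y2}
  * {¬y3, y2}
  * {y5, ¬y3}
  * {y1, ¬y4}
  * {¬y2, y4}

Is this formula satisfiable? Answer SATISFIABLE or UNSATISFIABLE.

Set y1 = False and propagate.
  then y3 is forced to False.
  then y2 is forced to False.
  then y5 is forced to False.
  then y4 is forced to False.
So y1=False, y2=False, y3=False, y4=False, y5=False is a satisfying assignment.

SATISFIABLE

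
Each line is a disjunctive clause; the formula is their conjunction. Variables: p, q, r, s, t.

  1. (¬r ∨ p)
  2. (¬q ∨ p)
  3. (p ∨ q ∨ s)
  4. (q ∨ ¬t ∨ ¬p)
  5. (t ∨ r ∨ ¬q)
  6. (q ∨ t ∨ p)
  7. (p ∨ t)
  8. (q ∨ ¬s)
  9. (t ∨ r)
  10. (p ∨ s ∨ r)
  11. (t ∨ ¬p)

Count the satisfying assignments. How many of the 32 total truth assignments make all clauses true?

4

Satisfying assignments:
  p=T q=T r=F s=F t=T
  p=T q=T r=F s=T t=T
  p=T q=T r=T s=F t=T
  p=T q=T r=T s=T t=T
Count: 4.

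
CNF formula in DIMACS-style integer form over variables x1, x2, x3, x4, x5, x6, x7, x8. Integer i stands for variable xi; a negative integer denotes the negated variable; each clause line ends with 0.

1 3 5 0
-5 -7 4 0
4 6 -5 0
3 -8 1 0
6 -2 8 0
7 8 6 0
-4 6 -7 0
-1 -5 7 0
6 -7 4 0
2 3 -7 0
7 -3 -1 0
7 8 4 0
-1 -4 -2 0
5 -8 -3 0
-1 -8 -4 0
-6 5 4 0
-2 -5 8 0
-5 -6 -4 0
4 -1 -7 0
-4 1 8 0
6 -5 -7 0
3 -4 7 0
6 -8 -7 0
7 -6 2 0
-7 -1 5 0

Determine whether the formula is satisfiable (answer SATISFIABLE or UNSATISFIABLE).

Set x1 = False and propagate.
For the remaining variables, x2 = True, x3 = True, x4 = False, x5 = True, x6 = True, x7 = False, x8 = True works.
So x1=F, x2=T, x3=T, x4=F, x5=T, x6=T, x7=F, x8=T is a satisfying assignment.

SATISFIABLE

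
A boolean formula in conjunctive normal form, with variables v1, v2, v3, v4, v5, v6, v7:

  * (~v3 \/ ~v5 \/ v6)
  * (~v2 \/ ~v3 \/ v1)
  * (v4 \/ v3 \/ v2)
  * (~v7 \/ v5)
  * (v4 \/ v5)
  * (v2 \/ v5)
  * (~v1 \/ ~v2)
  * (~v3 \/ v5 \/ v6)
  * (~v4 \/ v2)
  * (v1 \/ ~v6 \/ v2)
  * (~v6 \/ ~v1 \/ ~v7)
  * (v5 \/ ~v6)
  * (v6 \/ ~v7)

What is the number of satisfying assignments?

The models are:
  v1=0 v2=1 v3=0 v4=0 v5=1 v6=0 v7=0
  v1=0 v2=1 v3=0 v4=0 v5=1 v6=1 v7=0
  v1=0 v2=1 v3=0 v4=0 v5=1 v6=1 v7=1
  v1=0 v2=1 v3=0 v4=1 v5=0 v6=0 v7=0
  v1=0 v2=1 v3=0 v4=1 v5=1 v6=0 v7=0
  v1=0 v2=1 v3=0 v4=1 v5=1 v6=1 v7=0
  v1=0 v2=1 v3=0 v4=1 v5=1 v6=1 v7=1
  v1=1 v2=0 v3=1 v4=0 v5=1 v6=1 v7=0
Count: 8.

8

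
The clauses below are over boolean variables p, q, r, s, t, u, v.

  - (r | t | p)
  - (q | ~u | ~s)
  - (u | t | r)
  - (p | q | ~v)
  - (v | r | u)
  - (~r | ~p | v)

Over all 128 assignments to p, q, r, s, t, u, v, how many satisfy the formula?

59

Case analysis on r and p:
  r=1, p=1: t free; 7 ways for (q,s,u,v) × 2^1 = 14.
  r=1, p=0: t free; 11 ways for (q,s,u,v) × 2^1 = 22.
  r=0, p=1: 16 of the 32 assignments to (q,s,t,u,v) work.
  r=0, p=0: 7 of the 32 assignments to (q,s,t,u,v) work.
Total: 14 + 22 + 16 + 7 = 59.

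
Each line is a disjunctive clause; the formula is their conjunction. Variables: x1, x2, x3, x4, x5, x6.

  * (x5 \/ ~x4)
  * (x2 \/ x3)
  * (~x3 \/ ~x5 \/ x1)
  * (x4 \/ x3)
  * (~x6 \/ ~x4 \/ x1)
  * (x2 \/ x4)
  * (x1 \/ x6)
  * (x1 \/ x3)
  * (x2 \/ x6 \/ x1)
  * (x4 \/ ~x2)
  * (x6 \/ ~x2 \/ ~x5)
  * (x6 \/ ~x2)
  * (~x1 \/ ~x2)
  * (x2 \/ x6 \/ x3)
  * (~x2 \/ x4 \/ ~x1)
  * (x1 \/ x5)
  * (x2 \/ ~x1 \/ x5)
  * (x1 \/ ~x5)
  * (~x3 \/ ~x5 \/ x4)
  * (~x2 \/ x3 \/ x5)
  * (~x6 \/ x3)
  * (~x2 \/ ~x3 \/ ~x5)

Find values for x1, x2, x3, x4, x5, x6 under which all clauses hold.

x1 = True, x2 = False, x3 = True, x4 = True, x5 = True, x6 = False

Check each clause:
  1. (~x4 \/ x5) — x5 is true.
  2. (x2 \/ x3) — x3 is true.
  3. (~x5 \/ x1 \/ ~x3) — x1 is true.
  4. (x3 \/ x4) — x3 is true.
  5. (~x4 \/ ~x6 \/ x1) — x1 is true.
  6. (x2 \/ x4) — x4 is true.
  7. (x6 \/ x1) — x1 is true.
  8. (x3 \/ x1) — x1 is true.
  9. (x1 \/ x6 \/ x2) — x1 is true.
  10. (x4 \/ ~x2) — x4 is true.
  11. (~x2 \/ x6 \/ ~x5) — ~x2 is true.
  12. (~x2 \/ x6) — ~x2 is true.
  13. (~x1 \/ ~x2) — ~x2 is true.
  14. (x2 \/ x3 \/ x6) — x3 is true.
  15. (~x1 \/ x4 \/ ~x2) — x4 is true.
  16. (x5 \/ x1) — x1 is true.
  17. (x2 \/ x5 \/ ~x1) — x5 is true.
  18. (~x5 \/ x1) — x1 is true.
  19. (~x3 \/ ~x5 \/ x4) — x4 is true.
  20. (~x2 \/ x5 \/ x3) — x3 is true.
  21. (~x6 \/ x3) — ~x6 is true.
  22. (~x2 \/ ~x3 \/ ~x5) — ~x2 is true.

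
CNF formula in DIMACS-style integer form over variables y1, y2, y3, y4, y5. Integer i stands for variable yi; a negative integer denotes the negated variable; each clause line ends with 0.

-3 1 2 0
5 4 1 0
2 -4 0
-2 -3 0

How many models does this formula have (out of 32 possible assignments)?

Case analysis on y2 and y1:
  y2=T, y1=T: remaining (y3,y4,y5) ∈ {(F,F,F); (F,F,T); (F,T,F); (F,T,T)} — 4.
  y2=T, y1=F: remaining (y3,y4,y5) ∈ {(F,F,T); (F,T,F); (F,T,T)} — 3.
  y2=F, y1=T: remaining (y3,y4,y5) ∈ {(F,F,F); (F,F,T); (T,F,F); (T,F,T)} — 4.
  y2=F, y1=F: remaining (y3,y4,y5) ∈ {(F,F,T)} — 1.
Total: 4 + 3 + 4 + 1 = 12.

12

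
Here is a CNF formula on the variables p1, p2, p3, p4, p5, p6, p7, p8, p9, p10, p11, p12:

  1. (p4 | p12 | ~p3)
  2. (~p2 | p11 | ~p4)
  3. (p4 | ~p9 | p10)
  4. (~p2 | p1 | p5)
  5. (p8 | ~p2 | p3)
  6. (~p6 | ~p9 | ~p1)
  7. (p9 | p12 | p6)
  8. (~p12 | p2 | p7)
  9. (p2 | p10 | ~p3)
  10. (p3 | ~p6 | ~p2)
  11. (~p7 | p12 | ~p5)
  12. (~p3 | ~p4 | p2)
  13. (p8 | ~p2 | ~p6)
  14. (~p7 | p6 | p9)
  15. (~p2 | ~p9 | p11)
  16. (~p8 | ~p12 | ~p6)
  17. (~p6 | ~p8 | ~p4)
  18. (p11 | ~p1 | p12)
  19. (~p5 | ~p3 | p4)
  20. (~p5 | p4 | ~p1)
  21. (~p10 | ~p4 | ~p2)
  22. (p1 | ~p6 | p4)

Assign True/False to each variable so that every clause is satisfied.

p11 occurs only positively in the remaining clauses — set p11 = True.
Branch on p1: take p1 = False.
For the remaining variables, p2 = False, p3 = False, p4 = False, p5 = False, p6 = False, p7 = False, p8 = False, p9 = True, p10 = True, p12 = False works.

p1=False  p2=False  p3=False  p4=False  p5=False  p6=False  p7=False  p8=False  p9=True  p10=True  p11=True  p12=False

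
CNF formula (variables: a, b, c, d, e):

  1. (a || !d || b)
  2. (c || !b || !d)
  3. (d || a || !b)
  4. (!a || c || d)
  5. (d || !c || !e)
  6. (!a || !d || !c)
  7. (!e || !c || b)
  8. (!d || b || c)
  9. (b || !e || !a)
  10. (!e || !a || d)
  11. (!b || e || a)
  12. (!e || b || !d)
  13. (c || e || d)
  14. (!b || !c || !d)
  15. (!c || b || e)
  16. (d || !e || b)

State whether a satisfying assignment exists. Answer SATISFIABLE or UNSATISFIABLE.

SATISFIABLE

Branch on a: take a = True.
Branch on b: take b = True.
Set c = True and propagate.
  then d is forced to False.
  then e is forced to False.
So a=True  b=True  c=True  d=False  e=False is a satisfying assignment.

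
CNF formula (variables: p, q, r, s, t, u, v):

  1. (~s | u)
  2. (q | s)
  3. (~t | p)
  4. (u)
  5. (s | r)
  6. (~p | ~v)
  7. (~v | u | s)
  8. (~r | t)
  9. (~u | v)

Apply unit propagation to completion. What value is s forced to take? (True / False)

Unit clause (u) sets u = True.
From (~u | v) and u = True: v = True.
In (~v | ~p), ~v is now false; ~p must hold, so p = False.
(~t | p): since p = False, the clause reduces to (~t). t = False.
In (~r | t), t is now false; ~r must hold, so r = False.
In (r | s), r is now false; s must hold, so s = True.

True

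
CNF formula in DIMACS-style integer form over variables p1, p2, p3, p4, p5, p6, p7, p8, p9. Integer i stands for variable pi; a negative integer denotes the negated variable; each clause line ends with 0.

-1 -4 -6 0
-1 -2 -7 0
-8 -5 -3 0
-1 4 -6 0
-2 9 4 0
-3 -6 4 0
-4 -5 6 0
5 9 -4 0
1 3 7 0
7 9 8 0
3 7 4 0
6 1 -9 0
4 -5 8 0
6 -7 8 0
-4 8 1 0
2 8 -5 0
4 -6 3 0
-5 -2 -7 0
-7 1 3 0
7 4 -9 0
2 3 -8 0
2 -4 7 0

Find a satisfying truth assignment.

p1=T  p2=F  p3=T  p4=T  p5=F  p6=F  p7=T  p8=T  p9=T

Branch on p1: take p1 = True.
Try p2 = False.
Branch on p3: take p3 = True.
For the remaining variables, p4 = True, p5 = False, p6 = False, p7 = True, p8 = True, p9 = True works.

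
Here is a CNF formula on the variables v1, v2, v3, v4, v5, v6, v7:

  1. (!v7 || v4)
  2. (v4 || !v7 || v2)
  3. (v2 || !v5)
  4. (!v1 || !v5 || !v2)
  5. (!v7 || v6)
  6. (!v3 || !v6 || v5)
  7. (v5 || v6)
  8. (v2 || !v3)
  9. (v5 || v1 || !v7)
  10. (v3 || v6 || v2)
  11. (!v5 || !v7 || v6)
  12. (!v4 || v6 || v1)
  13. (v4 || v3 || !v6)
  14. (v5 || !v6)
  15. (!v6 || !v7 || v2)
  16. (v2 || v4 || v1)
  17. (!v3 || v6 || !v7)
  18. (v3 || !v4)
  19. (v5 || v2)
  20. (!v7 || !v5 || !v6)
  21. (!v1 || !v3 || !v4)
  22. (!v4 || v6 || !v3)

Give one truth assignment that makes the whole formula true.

v1 = 0, v2 = 1, v3 = 1, v4 = 0, v5 = 1, v6 = 0, v7 = 0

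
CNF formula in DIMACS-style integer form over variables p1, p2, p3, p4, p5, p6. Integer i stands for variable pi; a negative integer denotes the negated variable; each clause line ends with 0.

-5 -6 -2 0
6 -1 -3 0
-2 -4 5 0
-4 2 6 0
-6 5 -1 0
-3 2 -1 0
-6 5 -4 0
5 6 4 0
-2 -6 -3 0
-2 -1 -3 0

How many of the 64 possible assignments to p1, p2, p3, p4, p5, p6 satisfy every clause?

18

Split on p6, then p2.
  p6=T, p2=T: remaining (p1,p3,p4,p5) ∈ {(F,F,F,F)} — 1.
  p6=T, p2=F: 8 of the 16 assignments to (p1,p3,p4,p5) work.
  p6=F, p2=T: p4 free; 3 ways for (p1,p3,p5) × 2^1 = 6.
  p6=F, p2=F: remaining (p1,p3,p4,p5) ∈ {(F,F,F,T); (F,T,F,T); (T,F,F,T)} — 3.
Total: 1 + 8 + 6 + 3 = 18.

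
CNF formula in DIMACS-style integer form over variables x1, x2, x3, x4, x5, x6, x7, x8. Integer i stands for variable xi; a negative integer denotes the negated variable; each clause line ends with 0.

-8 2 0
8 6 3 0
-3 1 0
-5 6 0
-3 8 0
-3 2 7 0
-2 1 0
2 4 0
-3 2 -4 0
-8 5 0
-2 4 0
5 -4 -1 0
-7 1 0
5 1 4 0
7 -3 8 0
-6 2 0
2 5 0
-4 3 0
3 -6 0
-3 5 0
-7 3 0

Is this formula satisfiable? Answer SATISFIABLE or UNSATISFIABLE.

Set x1 = True and propagate.
Branch on x2: take x2 = True.
  then x4 is forced to True.
  then x5 is forced to True.
  then x6 is forced to True.
  then x3 is forced to True.
  then x8 is forced to True.
x7 is now unconstrained; take x7 = True.
So x1 = T, x2 = T, x3 = T, x4 = T, x5 = T, x6 = T, x7 = T, x8 = T is a satisfying assignment.

SATISFIABLE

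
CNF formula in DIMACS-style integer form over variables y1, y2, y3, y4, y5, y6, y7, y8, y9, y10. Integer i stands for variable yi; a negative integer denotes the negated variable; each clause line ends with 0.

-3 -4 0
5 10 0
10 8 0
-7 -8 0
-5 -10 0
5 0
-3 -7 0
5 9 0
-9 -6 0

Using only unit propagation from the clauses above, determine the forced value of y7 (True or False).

False

(y5) is a unit clause: y5 = True.
(~y10 | ~y5) with y5 = True leaves only ~y10, so y10 = False.
From (y8 | y10) and y10 = False: y8 = True.
In (~y7 | ~y8), ~y8 is now false; ~y7 must hold, so y7 = False.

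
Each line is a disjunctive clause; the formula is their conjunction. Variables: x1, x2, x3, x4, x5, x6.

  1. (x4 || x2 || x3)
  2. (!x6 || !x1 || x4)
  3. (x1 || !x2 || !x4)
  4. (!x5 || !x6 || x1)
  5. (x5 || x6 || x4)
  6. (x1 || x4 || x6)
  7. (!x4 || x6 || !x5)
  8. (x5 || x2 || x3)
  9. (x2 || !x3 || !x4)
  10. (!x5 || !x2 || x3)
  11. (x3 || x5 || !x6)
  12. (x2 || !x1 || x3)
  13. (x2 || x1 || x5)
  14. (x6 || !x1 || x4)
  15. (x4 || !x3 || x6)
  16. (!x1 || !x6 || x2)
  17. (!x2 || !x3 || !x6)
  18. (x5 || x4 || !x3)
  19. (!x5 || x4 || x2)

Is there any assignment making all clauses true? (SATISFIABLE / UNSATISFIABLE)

SATISFIABLE

Try x1 = True.
The remaining clauses are satisfied by x2 = True, x3 = True, x4 = True, x5 = False, x6 = False.
Every clause has at least one true literal under this assignment.
So x1 = 1  x2 = 1  x3 = 1  x4 = 1  x5 = 0  x6 = 0 is a satisfying assignment.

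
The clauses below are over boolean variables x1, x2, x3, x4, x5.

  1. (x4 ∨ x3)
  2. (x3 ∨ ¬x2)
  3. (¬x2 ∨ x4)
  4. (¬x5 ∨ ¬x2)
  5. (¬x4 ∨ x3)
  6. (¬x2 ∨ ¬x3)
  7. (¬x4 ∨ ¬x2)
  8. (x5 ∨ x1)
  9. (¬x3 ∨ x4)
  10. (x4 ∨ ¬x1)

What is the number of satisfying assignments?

3

The models are:
  x1=0 x2=0 x3=1 x4=1 x5=1
  x1=1 x2=0 x3=1 x4=1 x5=0
  x1=1 x2=0 x3=1 x4=1 x5=1
That's 3 in total.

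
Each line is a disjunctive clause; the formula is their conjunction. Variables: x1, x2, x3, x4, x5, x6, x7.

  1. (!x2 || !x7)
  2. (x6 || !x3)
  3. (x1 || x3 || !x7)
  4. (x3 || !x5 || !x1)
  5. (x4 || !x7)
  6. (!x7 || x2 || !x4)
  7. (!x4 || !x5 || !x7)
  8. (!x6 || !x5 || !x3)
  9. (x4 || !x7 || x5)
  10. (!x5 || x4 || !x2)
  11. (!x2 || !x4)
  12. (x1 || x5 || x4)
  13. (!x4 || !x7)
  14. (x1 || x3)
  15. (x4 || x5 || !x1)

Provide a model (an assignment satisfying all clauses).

Pure literal: x7 appears only negated; assign x7 = False.
Branch on x1: take x1 = True.
Try x2 = False.
Set x3 = False and propagate.
  then x5 is forced to False.
  then x4 is forced to True.
x6 is now unconstrained; take x6 = False.

x1=T, x2=F, x3=F, x4=T, x5=F, x6=F, x7=F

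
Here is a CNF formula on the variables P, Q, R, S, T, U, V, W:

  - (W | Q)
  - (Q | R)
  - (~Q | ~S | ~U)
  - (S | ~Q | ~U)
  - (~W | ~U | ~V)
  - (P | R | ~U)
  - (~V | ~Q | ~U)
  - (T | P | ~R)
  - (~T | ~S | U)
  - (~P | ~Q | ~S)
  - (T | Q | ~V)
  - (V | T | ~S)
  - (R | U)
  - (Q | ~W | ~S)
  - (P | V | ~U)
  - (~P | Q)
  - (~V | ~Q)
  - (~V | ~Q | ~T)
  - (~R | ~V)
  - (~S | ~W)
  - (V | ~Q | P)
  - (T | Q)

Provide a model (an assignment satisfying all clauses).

Set P = True and propagate.
  then Q is forced to True.
  then S is forced to False.
  then U is forced to False.
  then R is forced to True.
  then V is forced to False.
T, W are now unconstrained; take T = False, W = True.
Every clause has at least one true literal under this assignment.

P=T, Q=T, R=T, S=F, T=F, U=F, V=F, W=T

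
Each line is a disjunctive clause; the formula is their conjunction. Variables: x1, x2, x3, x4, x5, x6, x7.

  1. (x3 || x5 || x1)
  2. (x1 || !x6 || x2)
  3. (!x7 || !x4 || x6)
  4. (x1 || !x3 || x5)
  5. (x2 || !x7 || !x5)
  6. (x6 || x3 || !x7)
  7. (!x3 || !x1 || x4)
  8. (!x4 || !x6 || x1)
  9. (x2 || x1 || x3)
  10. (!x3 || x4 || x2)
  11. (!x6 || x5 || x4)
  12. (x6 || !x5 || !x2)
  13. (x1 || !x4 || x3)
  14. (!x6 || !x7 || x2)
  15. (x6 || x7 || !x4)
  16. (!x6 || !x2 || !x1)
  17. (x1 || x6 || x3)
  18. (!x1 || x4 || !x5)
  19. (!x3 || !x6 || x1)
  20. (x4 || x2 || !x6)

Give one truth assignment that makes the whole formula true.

Try x1 = True.
Set x2 = False and propagate.
The remaining clauses are satisfied by x3 = False, x4 = False, x5 = False, x6 = False, x7 = False.

x1=True, x2=False, x3=False, x4=False, x5=False, x6=False, x7=False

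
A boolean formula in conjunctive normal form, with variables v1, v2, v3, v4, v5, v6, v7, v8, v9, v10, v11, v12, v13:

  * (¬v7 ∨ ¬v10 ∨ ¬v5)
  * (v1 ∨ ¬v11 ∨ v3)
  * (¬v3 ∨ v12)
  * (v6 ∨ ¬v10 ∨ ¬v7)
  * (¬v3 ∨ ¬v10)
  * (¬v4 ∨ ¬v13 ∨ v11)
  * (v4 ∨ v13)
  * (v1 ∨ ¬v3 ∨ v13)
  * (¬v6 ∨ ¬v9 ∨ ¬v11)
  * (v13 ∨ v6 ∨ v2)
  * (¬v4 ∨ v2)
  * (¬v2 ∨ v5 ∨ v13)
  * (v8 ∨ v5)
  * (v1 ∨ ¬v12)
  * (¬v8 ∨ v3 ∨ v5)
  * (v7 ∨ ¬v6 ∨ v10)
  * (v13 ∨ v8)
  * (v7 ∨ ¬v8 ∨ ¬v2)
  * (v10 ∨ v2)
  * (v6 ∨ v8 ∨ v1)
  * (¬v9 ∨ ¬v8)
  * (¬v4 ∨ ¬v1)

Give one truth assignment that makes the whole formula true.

v9 occurs only negated in the remaining clauses — set v9 = False.
Branch on v1: take v1 = True.
  then v4 is forced to False.
  then v13 is forced to True.
Branch on v2: take v2 = True.
Try v3 = False.
For the remaining variables, v5 = True, v6 = True, v7 = True, v8 = True, v10 = False, v11 = True, v12 = False works.

v1=T, v2=T, v3=F, v4=F, v5=T, v6=T, v7=T, v8=T, v9=F, v10=F, v11=T, v12=F, v13=T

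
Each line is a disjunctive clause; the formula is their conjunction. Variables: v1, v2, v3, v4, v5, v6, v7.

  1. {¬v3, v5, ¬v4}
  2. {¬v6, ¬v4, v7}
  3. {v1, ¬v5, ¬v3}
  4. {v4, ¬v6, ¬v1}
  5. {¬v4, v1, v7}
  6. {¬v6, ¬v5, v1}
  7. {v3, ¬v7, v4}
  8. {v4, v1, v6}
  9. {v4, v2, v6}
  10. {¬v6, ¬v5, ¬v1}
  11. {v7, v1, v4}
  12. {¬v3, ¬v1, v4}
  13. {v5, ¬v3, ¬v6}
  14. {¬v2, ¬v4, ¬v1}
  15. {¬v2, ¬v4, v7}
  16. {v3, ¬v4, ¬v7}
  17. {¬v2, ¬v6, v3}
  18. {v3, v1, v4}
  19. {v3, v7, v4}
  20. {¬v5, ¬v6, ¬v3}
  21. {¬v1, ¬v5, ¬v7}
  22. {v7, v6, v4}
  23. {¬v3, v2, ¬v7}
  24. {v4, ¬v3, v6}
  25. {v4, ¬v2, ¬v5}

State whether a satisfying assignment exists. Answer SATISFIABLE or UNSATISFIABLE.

SATISFIABLE

Branch on v1: take v1 = True.
For the remaining variables, v2 = False, v3 = True, v4 = True, v5 = True, v6 = False, v7 = False works.
Every clause has at least one true literal under this assignment.
So v1=T, v2=F, v3=T, v4=T, v5=T, v6=F, v7=F is a satisfying assignment.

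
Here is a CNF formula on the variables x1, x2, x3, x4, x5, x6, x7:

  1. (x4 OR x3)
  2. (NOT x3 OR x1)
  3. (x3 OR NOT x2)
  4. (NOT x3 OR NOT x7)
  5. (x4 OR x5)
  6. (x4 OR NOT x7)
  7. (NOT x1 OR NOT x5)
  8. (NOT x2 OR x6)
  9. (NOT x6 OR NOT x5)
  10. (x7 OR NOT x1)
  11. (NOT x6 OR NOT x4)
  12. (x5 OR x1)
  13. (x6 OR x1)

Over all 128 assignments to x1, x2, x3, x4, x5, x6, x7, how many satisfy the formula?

1

The models are:
  x1=T x2=F x3=F x4=T x5=F x6=F x7=T
Count: 1.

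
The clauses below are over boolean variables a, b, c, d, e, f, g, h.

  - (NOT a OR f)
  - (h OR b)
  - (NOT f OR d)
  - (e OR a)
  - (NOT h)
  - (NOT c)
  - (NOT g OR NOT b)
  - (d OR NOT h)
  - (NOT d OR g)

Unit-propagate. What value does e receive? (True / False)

(NOT h) stands alone — h = False.
In (h OR b), h is now false; b must hold, so b = True.
Unit clause (NOT c) sets c = False.
In (NOT g OR NOT b), NOT b is now false; NOT g must hold, so g = False.
(g OR NOT d): since g = False, the clause reduces to (NOT d). d = False.
(d OR NOT f) with d = False leaves only NOT f, so f = False.
(NOT a OR f): since f = False, the clause reduces to (NOT a). a = False.
In (a OR e), a is now false; e must hold, so e = True.

True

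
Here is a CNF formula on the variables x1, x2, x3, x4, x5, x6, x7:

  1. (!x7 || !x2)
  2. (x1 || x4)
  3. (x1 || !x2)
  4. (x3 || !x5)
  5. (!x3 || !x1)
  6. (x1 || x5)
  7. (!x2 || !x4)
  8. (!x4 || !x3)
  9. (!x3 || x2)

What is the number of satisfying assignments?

10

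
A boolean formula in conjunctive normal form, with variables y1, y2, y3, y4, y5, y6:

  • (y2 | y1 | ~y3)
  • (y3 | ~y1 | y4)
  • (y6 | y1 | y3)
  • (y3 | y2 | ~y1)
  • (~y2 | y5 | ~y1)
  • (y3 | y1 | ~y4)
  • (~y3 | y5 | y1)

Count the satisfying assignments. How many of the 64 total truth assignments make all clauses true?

Case analysis on y1 and y3:
  y1=1, y3=1: y4, y6 free; 3 ways for (y2,y5) × 2^2 = 12.
  y1=1, y3=0: remaining (y2,y4,y5,y6) ∈ {(1,1,1,0); (1,1,1,1)} — 2.
  y1=0, y3=1: remaining (y2,y4,y5,y6) ∈ {(1,0,1,0); (1,0,1,1); (1,1,1,0); (1,1,1,1)} — 4.
  y1=0, y3=0: remaining (y2,y4,y5,y6) ∈ {(0,0,0,1); (0,0,1,1); (1,0,0,1); (1,0,1,1)} — 4.
Total: 12 + 2 + 4 + 4 = 22.

22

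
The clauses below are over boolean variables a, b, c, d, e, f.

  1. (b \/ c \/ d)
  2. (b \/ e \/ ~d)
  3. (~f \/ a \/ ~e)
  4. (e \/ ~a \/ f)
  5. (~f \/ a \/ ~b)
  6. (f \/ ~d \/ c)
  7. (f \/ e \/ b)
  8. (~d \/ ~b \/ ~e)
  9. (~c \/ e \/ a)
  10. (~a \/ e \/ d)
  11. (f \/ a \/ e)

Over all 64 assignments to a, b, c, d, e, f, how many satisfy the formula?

15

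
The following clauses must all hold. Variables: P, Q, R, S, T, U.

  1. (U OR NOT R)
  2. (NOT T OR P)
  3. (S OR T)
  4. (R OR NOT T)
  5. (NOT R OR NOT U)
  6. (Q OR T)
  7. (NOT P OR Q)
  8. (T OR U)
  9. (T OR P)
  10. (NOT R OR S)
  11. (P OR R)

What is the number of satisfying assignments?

1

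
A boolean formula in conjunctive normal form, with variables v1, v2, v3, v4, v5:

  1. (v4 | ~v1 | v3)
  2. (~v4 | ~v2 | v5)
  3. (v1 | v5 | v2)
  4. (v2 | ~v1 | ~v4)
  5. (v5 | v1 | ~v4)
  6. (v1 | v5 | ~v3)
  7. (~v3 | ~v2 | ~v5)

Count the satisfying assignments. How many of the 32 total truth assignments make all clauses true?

Split on v1, then v5.
  v1=T, v5=T: remaining (v2,v3,v4) ∈ {(F,T,F); (T,F,T)} — 2.
  v1=T, v5=F: remaining (v2,v3,v4) ∈ {(F,T,F); (T,T,F)} — 2.
  v1=F, v5=T: v4 free; 3 ways for (v2,v3) × 2^1 = 6.
  v1=F, v5=F: remaining (v2,v3,v4) ∈ {(T,F,F)} — 1.
Total: 2 + 2 + 6 + 1 = 11.

11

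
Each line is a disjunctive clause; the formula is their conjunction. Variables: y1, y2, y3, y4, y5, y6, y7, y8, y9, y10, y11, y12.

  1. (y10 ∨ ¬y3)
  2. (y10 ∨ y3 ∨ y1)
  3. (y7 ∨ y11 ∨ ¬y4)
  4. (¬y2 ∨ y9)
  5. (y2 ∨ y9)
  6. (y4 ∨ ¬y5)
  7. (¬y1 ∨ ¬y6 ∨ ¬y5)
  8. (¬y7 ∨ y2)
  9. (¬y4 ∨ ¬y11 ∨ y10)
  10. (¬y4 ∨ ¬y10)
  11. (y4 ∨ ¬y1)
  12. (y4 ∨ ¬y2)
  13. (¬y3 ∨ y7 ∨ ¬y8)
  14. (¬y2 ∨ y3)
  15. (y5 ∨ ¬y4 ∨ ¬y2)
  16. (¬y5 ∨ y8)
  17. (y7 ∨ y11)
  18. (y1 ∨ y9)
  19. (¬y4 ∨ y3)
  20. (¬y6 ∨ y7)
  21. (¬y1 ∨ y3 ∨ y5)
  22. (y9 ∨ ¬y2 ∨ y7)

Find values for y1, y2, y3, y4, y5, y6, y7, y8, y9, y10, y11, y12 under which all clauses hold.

y1 = F, y2 = F, y3 = T, y4 = F, y5 = F, y6 = F, y7 = F, y8 = F, y9 = T, y10 = T, y11 = T, y12 = F

Pure literal: y6 appears only negated; assign y6 = False.
y9 occurs only positively in the remaining clauses — set y9 = True.
Branch on y1: take y1 = False.
Try y2 = False.
  then y7 is forced to False.
  then y11 is forced to True.
For the remaining variables, y3 = True, y4 = False, y5 = False, y8 = False, y10 = True, y12 = False works.
Every clause has at least one true literal under this assignment.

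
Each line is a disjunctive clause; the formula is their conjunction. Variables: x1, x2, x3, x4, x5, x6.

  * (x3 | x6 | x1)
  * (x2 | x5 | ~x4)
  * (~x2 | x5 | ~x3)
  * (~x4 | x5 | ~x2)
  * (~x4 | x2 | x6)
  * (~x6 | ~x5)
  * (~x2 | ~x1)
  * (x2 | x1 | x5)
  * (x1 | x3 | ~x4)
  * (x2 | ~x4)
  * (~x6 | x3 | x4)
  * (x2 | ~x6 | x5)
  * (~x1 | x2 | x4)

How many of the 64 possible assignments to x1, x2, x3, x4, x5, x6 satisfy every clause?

3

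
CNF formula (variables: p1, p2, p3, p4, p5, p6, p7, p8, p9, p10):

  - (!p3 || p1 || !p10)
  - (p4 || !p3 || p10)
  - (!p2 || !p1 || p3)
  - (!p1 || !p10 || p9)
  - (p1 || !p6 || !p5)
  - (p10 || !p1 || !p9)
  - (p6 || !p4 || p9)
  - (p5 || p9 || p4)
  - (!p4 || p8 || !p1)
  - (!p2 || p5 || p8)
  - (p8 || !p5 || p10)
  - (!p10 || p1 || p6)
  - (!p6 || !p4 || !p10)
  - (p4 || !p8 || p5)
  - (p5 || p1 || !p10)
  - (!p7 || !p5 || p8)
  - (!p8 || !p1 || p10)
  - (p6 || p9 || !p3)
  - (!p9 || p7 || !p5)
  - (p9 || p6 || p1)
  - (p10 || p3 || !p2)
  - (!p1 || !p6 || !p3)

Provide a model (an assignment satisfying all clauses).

Pure literal: p2 appears only negated; assign p2 = False.
Branch on p1: take p1 = True.
For the remaining variables, p3 = True, p4 = True, p5 = True, p6 = False, p7 = True, p8 = True, p9 = True, p10 = True works.
Every clause has at least one true literal under this assignment.

p1=T, p2=F, p3=T, p4=T, p5=T, p6=F, p7=T, p8=T, p9=T, p10=T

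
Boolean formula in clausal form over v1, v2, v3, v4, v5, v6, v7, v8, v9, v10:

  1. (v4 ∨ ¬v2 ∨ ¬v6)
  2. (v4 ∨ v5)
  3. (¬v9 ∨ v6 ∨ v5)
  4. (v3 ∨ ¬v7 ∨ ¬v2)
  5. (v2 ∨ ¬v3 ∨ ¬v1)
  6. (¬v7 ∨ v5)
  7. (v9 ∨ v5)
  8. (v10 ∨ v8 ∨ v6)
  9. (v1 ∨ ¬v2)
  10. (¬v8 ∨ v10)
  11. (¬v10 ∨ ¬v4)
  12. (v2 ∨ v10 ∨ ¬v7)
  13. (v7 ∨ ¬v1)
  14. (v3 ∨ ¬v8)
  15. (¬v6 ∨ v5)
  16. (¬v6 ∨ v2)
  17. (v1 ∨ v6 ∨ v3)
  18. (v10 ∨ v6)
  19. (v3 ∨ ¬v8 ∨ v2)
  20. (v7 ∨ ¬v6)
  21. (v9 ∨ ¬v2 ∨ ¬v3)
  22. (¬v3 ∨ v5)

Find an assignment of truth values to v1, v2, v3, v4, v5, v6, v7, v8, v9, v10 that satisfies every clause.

v5 occurs only positively in the remaining clauses — set v5 = True.
Branch on v1: take v1 = False.
  then v2 is forced to False.
  then v6 is forced to False.
  then v3 is forced to True.
  then v10 is forced to True.
  then v4 is forced to False.
v7, v8, v9 are now unconstrained; take v7 = False, v8 = True, v9 = True.

v1=F, v2=F, v3=T, v4=F, v5=T, v6=F, v7=F, v8=T, v9=T, v10=T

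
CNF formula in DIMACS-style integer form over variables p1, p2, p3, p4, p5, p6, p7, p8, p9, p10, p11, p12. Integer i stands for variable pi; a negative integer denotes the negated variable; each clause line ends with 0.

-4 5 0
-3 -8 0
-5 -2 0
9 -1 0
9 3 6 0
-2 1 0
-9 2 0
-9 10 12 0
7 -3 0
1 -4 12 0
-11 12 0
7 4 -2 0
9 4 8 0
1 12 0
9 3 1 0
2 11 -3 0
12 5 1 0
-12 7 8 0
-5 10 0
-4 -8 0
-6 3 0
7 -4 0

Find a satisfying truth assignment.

p1 = 1  p2 = 1  p3 = 1  p4 = 0  p5 = 0  p6 = 0  p7 = 1  p8 = 0  p9 = 1  p10 = 0  p11 = 0  p12 = 1

p7 occurs only positively in the remaining clauses — set p7 = True.
Try p1 = True.
  then p9 is forced to True.
  then p2 is forced to True.
  then p5 is forced to False.
  then p4 is forced to False.
Set p3 = True and propagate.
  then p8 is forced to False.
For the remaining variables, p6 = False, p10 = False, p11 = False, p12 = True works.
Check each clause:
  1. (~p4 | p5) — ~p4 is true.
  2. (~p3 | ~p8) — ~p8 is true.
  3. (~p5 | ~p2) — ~p5 is true.
  4. (~p1 | p9) — p9 is true.
  5. (p6 | p9 | p3) — p9 is true.
  6. (~p2 | p1) — p1 is true.
  7. (~p9 | p2) — p2 is true.
  8. (~p9 | p10 | p12) — p12 is true.
  9. (p7 | ~p3) — p7 is true.
  10. (p12 | p1 | ~p4) — p1 is true.
  11. (p12 | ~p11) — p12 is true.
  12. (~p2 | p4 | p7) — p7 is true.
  13. (p9 | p8 | p4) — p9 is true.
  14. (p1 | p12) — p1 is true.
  15. (p1 | p3 | p9) — p9 is true.
  16. (~p3 | p2 | p11) — p2 is true.
  17. (p12 | p1 | p5) — p1 is true.
  18. (~p12 | p8 | p7) — p7 is true.
  19. (p10 | ~p5) — ~p5 is true.
  20. (~p4 | ~p8) — ~p8 is true.
  21. (p3 | ~p6) — ~p6 is true.
  22. (p7 | ~p4) — ~p4 is true.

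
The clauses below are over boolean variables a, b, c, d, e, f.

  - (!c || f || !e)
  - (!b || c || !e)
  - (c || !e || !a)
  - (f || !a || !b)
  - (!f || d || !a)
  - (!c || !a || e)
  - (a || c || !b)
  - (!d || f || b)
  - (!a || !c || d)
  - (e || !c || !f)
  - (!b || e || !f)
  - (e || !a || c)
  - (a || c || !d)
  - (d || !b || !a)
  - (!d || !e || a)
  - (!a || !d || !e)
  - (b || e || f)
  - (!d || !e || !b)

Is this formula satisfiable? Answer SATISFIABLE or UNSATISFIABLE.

SATISFIABLE

Set a = False and propagate.
Set b = False and propagate.
The remaining clauses are satisfied by c = False, d = False, e = False, f = True.
So a=False, b=False, c=False, d=False, e=False, f=True is a satisfying assignment.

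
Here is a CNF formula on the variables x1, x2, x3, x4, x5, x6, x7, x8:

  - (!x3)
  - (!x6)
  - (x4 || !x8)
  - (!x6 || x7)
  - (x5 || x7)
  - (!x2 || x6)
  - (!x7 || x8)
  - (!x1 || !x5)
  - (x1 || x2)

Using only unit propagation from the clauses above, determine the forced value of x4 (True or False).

True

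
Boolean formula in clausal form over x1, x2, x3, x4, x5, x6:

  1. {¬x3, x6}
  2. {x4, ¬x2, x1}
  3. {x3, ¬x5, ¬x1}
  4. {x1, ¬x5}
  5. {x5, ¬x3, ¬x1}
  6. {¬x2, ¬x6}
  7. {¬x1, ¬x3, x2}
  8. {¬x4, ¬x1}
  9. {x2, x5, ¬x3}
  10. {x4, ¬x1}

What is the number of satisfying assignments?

5

Satisfying assignments:
  x1=0 x2=0 x3=0 x4=0 x5=0 x6=0
  x1=0 x2=0 x3=0 x4=0 x5=0 x6=1
  x1=0 x2=0 x3=0 x4=1 x5=0 x6=0
  x1=0 x2=0 x3=0 x4=1 x5=0 x6=1
  x1=0 x2=1 x3=0 x4=1 x5=0 x6=0
That's 5 in total.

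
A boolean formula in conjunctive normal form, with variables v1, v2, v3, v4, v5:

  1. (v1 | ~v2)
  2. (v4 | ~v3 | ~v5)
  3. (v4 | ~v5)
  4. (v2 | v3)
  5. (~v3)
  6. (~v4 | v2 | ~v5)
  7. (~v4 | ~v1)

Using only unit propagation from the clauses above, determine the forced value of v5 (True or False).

Unit clause (~v3) sets v3 = False.
From (v2 | v3) and v3 = False: v2 = True.
(~v2 | v1) with v2 = True leaves only v1, so v1 = True.
(~v1 | ~v4): since v1 = True, the clause reduces to (~v4). v4 = False.
(~v5 | v4) with v4 = False leaves only ~v5, so v5 = False.

False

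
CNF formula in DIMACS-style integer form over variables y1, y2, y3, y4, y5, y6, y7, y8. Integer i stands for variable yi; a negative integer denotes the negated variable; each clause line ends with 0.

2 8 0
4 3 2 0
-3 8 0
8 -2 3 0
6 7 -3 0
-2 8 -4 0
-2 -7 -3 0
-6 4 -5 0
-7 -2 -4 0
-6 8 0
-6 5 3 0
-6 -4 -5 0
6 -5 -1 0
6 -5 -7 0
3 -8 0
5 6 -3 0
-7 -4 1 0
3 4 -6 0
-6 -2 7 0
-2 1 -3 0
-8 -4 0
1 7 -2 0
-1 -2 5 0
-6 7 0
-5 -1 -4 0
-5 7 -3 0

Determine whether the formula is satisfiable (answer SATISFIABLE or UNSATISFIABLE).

Try y1 = True.
Set y2 = False and propagate.
  then y8 is forced to True.
  then y3 is forced to True.
  then y4 is forced to False.
For the remaining variables, y5 = False, y6 = True, y7 = True works.
So y1 = T, y2 = F, y3 = T, y4 = F, y5 = F, y6 = T, y7 = T, y8 = T is a satisfying assignment.

SATISFIABLE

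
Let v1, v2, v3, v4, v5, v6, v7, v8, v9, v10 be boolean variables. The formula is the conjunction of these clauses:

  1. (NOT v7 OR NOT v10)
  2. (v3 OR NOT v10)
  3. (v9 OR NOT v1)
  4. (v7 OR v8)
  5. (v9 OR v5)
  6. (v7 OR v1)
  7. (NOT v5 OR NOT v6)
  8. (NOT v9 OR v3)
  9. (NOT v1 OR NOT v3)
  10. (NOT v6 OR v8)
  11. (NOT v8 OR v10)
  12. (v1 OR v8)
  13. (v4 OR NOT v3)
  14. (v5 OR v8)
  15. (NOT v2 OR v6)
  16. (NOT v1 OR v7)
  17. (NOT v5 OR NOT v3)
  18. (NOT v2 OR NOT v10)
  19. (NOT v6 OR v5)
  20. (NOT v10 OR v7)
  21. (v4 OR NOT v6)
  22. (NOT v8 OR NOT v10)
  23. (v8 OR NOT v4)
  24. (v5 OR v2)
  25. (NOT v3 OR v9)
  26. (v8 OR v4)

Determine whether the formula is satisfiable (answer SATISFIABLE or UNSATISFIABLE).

v8 = True:
  propagation gives v10=True; an empty clause results — contradiction.
v8 = False:
  propagation gives v7=True, v10=False, v6=False, v1=True; an empty clause results — contradiction.
Every branch closes, so no satisfying assignment exists.

UNSATISFIABLE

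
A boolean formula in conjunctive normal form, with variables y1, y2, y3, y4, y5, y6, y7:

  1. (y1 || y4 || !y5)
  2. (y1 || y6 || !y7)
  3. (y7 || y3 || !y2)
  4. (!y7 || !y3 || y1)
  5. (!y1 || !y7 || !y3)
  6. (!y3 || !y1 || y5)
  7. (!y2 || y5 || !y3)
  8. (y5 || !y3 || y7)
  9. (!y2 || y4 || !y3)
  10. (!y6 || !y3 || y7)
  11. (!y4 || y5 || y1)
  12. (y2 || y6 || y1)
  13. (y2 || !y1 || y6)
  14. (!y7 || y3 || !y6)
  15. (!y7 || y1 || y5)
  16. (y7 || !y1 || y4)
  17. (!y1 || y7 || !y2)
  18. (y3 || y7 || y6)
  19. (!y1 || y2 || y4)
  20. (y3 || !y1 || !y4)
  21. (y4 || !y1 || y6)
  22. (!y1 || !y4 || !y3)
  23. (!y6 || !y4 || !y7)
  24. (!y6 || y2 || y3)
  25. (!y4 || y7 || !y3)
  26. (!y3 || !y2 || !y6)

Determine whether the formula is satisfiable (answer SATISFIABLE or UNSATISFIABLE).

UNSATISFIABLE

y1 = True:
  y3 = True:
    propagation gives y7=False, y5=True, y6=False, y2=True; an empty clause results — contradiction.
  y3 = False:
    propagation gives y4=False, y7=True, y6=False; an empty clause results — contradiction.
y1 = False:
  y3 = True:
    propagation gives y7=False, y5=True, y4=True; an empty clause results — contradiction.
  y3 = False:
    y6 = True:
      propagation gives y7=False, y2=False; contradiction.
    y6 = False:
      propagation gives y7=False; contradiction.
Every branch closes, so no satisfying assignment exists.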